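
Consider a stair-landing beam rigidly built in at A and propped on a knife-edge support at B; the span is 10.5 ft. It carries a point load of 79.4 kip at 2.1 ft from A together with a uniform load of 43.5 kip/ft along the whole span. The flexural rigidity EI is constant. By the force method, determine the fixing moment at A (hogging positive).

M_A = 719.5 kip·ft

Choose R_B as the redundant. The primary structure is the cantilever fixed at A.
Deflection at B on the released cantilever, summing each load's contribution:
  point load 79.4 at a = 2.1: Pa²(3L − a)/(6EI) = 1716/EI
  UDL 43.5: wL⁴/(8EI) = 66093/EI
  δ_0 = 67809/EI
Tip deflection under a unit load at B: L³/(3EI) = 385.9/EI.
The prop prevents deflection at B: R_B = δ_0/δ_{BB} = 67809/385.9 = 175.7 kip.
Moment equilibrium about A: M_A = Σ(load moments about A) − R_B·L = 2565 − 175.7×10.5 = 719.5 kip·ft.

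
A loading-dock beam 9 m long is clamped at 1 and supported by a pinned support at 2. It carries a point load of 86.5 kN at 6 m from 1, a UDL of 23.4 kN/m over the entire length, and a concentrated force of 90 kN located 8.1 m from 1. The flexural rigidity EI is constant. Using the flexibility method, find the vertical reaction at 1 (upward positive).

R_1 = 186.7 kN

Choose R_2 as the redundant. The primary structure is the cantilever fixed at 1.
Deflection at 2 on the released cantilever, summing each load's contribution:
  point load 86.5 at a = 6: Pa²(3L − a)/(6EI) = 10899/EI
  UDL 23.4: wL⁴/(8EI) = 19191/EI
  point load 90 at a = 8.1: Pa²(3L − a)/(6EI) = 18600/EI
  δ_0 = 48690/EI
Flexibility coefficient — unit upward force at 2: δ_{22} = L³/(3EI) = 243/EI.
The prop prevents deflection at 2: R_2 = δ_0/δ_{22} = 48690/243 = 200.4 kN.
Vertical equilibrium: R_1 = ΣP − R_2 = 387.1 − 200.4 = 186.7 kN.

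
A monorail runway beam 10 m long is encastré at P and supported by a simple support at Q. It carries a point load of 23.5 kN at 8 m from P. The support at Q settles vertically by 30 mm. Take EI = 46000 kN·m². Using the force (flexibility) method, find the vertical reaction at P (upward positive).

R_P = 11.1 kN

Release the roller at Q. Primary structure: cantilever fixed at P.
Downward deflection at the released point Q due to the loads:
  point load 23.5 at a = 8: Pa²(3L − a)/(6EI) = 5515/EI
Flexibility coefficient — unit upward force at Q: δ_{QQ} = L³/(3EI) = 333.3/EI.
With EI = 46000 kN·m²: δ_0 = 0.11988 m and δ_{QQ} = 0.007246 m/kN.
Compatibility — the beam at Q must follow the support down by 0.03 m: δ_0 − R_Q·δ_{QQ} = 0.03, so R_Q = (0.11988 − 0.03)/0.007246 = 12.4 kN.
Vertical equilibrium: R_P = ΣP − R_Q = 23.5 − 12.4 = 11.1 kN.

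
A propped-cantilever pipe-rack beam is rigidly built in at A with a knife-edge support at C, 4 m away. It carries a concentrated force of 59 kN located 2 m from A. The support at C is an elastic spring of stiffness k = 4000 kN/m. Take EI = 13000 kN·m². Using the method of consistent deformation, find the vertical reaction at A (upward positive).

Choose R_C as the redundant. The primary structure is the cantilever fixed at A.
Deflection at C on the released cantilever, summing each load's contribution:
  point load 59 at a = 2: Pa²(3L − a)/(6EI) = 393.3/EI
Tip deflection under a unit load at C: L³/(3EI) = 21.33/EI.
With EI = 13000 kN·m²: δ_0 = 0.030256 m and δ_{CC} = 0.001641 m/kN.
Compatibility — the spring shortens by R_C/k under the reaction it provides: δ_0 − R_C·δ_{CC} = R_C/k. With 1/k = 0.00025 m/kN, R_C = δ_0 / (δ_{CC} + 1/k) = 0.030256 / (0.001641 + 0.00025) = 16 kN.
Vertical equilibrium: R_A = ΣP − R_C = 59 − 16 = 43 kN.

R_A = 43 kN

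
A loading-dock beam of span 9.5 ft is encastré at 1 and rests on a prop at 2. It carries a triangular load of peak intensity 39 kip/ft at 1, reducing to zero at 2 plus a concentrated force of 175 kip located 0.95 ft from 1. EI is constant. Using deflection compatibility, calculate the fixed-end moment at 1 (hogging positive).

Remove the prop at 2; the released (primary) structure is a cantilever built in at 1.
Free-end deflection of the primary structure under the applied loading (downward +):
  triangular load, peak 39 at the fixed end: w₀L⁴/(30EI) = 10589/EI
  point load 175 at a = 0.95: Pa²(3L − a)/(6EI) = 725.2/EI
  δ_0 = 11314/EI
Tip deflection under a unit load at 2: L³/(3EI) = 285.8/EI.
Compatibility at 2: δ_0 − R_2·δ_{22} = 0, so R_2 = 11314/285.8 = 39.59 kip.
Moment equilibrium about 1: M_1 = Σ(load moments about 1) − R_2·L = 752.9 − 39.59×9.5 = 376.8 kip·ft.

M_1 = 376.8 kip·ft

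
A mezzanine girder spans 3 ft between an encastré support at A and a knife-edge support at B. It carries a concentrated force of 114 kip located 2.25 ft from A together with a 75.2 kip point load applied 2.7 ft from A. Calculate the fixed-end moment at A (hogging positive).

M_A = 51.25 kip·ft

Remove the prop at B; the released (primary) structure is a cantilever built in at A.
Downward deflection at the released point B due to the loads:
  point load 114 at a = 2.25: Pa²(3L − a)/(6EI) = 649.3/EI
  point load 75.2 at a = 2.7: Pa²(3L − a)/(6EI) = 575.6/EI
  δ_0 = 1225/EI
Flexibility coefficient — unit upward force at B: δ_{BB} = L³/(3EI) = 9/EI.
Compatibility at B: δ_0 − R_B·δ_{BB} = 0, so R_B = 1225/9 = 136.1 kip.
Moment equilibrium about A: M_A = Σ(load moments about A) − R_B·L = 459.5 − 136.1×3 = 51.25 kip·ft.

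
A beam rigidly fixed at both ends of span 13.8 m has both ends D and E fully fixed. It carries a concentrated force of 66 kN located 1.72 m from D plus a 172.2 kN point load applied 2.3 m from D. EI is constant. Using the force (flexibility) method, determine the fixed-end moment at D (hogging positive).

Release both end moments; the primary structure is a simply-supported span DE with redundants M_D and M_E.
On the primary (simply-supported) span, the end slopes from the loading are:
  at D: point load 66 at a = 1.72: Pab(L + b)/(6LEI) = 428.6/EI
  at E: point load 66 at a = 1.72: Pab(L + a)/(6LEI) = 257/EI
  at D: point load 172.2 at a = 2.3: Pab(L + b)/(6LEI) = 1392/EI
  at E: point load 172.2 at a = 2.3: Pab(L + a)/(6LEI) = 885.6/EI
  θ_D0 = 1820/EI,  θ_E0 = 1143/EI
Flexibility coefficients: a unit moment at one end gives L/(3EI) there and L/(6EI) at the far end, so f₁₁ = f₂₂ = 4.6/EI and f₁₂ = f₂₁ = 2.3/EI.
Compatibility — zero rotation at each built-in end:
  4.6 M_D + 2.3 M_E = 1820
  2.3 M_D + 4.6 M_E = 1143
Solving the pair gives M_D = 362 kN·m and M_E = 67.39 kN·m (hogging).

M_D = 362 kN·m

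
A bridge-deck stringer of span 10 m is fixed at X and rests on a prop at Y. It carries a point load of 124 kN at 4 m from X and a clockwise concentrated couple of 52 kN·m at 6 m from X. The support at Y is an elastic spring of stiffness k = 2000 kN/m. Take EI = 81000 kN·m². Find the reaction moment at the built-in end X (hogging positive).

M_X = 259.6 kN·m

Choose R_Y as the redundant. The primary structure is the cantilever fixed at X.
Deflection at Y on the released cantilever, summing each load's contribution:
  point load 124 at a = 4: Pa²(3L − a)/(6EI) = 8597/EI
  clockwise couple 52 at a = 6: M₀a(2L − a)/(2EI) = 2184/EI
  δ_0 = 10781/EI
Flexibility coefficient — unit upward force at Y: δ_{YY} = L³/(3EI) = 333.3/EI.
With EI = 81000 kN·m²: δ_0 = 0.1331 m and δ_{YY} = 0.004115 m/kN.
Compatibility — the spring shortens by R_Y/k under the reaction it provides: δ_0 − R_Y·δ_{YY} = R_Y/k. With 1/k = 0.0005 m/kN, R_Y = δ_0 / (δ_{YY} + 1/k) = 0.1331 / (0.004115 + 0.0005) = 28.84 kN.
Moment equilibrium about X: M_X = Σ(load moments about X) − R_Y·L = 548 − 28.84×10 = 259.6 kN·m.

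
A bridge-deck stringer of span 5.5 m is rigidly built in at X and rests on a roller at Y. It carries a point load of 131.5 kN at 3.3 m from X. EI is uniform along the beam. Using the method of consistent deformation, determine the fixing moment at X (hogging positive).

M_X = 121.5 kN·m

Remove the prop at Y; the released (primary) structure is a cantilever built in at X.
Downward deflection at the released point Y due to the loads:
  point load 131.5 at a = 3.3: Pa²(3L − a)/(6EI) = 3150/EI
Tip deflection under a unit load at Y: L³/(3EI) = 55.46/EI.
Compatibility at Y: δ_0 − R_Y·δ_{YY} = 0, so R_Y = 3150/55.46 = 56.81 kN.
Moment equilibrium about X: M_X = Σ(load moments about X) − R_Y·L = 433.9 − 56.81×5.5 = 121.5 kN·m.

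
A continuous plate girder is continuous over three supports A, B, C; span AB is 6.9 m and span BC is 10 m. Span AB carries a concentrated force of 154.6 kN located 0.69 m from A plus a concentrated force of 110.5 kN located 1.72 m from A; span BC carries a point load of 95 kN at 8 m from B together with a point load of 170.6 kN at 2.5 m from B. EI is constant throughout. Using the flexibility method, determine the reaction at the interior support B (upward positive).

Take M_B as the redundant. Released structure: two simple spans AB and BC with a hinge at B.
Discontinuity in slope at B on the released structure — sum the simple-span end rotations:
  span AB: point load 154.6 at a = 0.69: Pab(L + a)/(6LEI) = 121.4/EI
  span AB: point load 110.5 at a = 1.72: Pab(L + a)/(6LEI) = 205/EI
  span BC: point load 95 at a = 8: Pab(L + b)/(6LEI) = 304/EI
  span BC: point load 170.6 at a = 2.5: Pab(L + b)/(6LEI) = 933/EI
  relative rotation θ_0 = (326.4 + 1237)/EI = 1563/EI
A unit hogging moment at B produces rotation L₁/(3EI) + L₂/(3EI) = 5.633/EI.
Slope continuity at B: θ_0 = M_B·5.633/EI, so M_B = 1563/5.633 = 277.5 kN·m (hogging).
Span AB, ΣM about A with M_B applied at B: R_B^{AB}·6.9 = 296.7 + 277.5, so R_B^{AB} = 83.23 kN and R_A = 265.1 − 83.23 = 181.9 kN.
Span BC, ΣM about C: R_B^{BC}·10 = 1470 + 277.5, so R_B^{BC} = 174.7 kN and R_C = 265.6 − 174.7 = 90.9 kN.
R_B = 83.23 + 174.7 = 257.9 kN.

R_B = 257.9 kN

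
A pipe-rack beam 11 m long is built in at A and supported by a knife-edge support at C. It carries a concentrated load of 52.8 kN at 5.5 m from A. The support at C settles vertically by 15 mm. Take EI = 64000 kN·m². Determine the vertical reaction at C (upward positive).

R_C = 14.34 kN

Release the roller at C. Primary structure: cantilever fixed at A.
Primary-structure tip deflection at C by superposition:
  point load 52.8 at a = 5.5: Pa²(3L − a)/(6EI) = 7320/EI
Flexibility coefficient — unit upward force at C: δ_{CC} = L³/(3EI) = 443.7/EI.
With EI = 64000 kN·m²: δ_0 = 0.11438 m and δ_{CC} = 0.006932 m/kN.
Compatibility — the beam at C must follow the support down by 0.015 m: δ_0 − R_C·δ_{CC} = 0.015, so R_C = (0.11438 − 0.015)/0.006932 = 14.34 kN.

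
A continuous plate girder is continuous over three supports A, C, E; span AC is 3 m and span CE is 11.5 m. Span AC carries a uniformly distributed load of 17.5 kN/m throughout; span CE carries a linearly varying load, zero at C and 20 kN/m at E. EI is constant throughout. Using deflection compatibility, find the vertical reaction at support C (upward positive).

R_C = 117.7 kN

Take M_C as the redundant. Released structure: two simple spans AC and CE with a hinge at C.
Rotations at C on the released spans (each span's end-slope, ×1/EI):
  span AC: UDL 17.5: wL³/(24EI) = 19.69/EI
  span CE: triangular load, peak 20: 7w₀L³/(360EI) = 591.5/EI
  relative rotation θ_0 = (19.69 + 591.5)/EI = 611.1/EI
A unit hogging moment at C produces rotation L₁/(3EI) + L₂/(3EI) = 4.833/EI.
Compatibility: M_C·(L₁+L₂)/(3EI) = θ_0, giving M_C = 126.4 kN·m (hogging).
Span AC, ΣM about A with M_C applied at C: R_C^{AC}·3 = 78.75 + 126.4, so R_C^{AC} = 68.4 kN and R_A = 52.5 − 68.4 = -15.9 kN.
Span CE, ΣM about E: R_C^{CE}·11.5 = 440.8 + 126.4, so R_C^{CE} = 49.33 kN and R_E = 115 − 49.33 = 65.67 kN.
R_C = 68.4 + 49.33 = 117.7 kN.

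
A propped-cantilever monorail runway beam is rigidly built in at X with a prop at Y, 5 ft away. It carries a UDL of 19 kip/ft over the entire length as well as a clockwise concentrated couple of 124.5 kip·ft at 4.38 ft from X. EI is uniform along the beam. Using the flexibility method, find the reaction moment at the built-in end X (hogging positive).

M_X = -0.003532 kip·ft

Choose R_Y as the redundant. The primary structure is the cantilever fixed at X.
Free-end deflection of the primary structure under the applied loading (downward +):
  UDL 19: wL⁴/(8EI) = 1484/EI
  clockwise couple 124.5 at a = 4.38: M₀a(2L − a)/(2EI) = 1532/EI
  δ_0 = 3017/EI
Flexibility coefficient — unit upward force at Y: δ_{YY} = L³/(3EI) = 41.67/EI.
The prop prevents deflection at Y: R_Y = δ_0/δ_{YY} = 3017/41.67 = 72.4 kip.
Moment equilibrium about X: M_X = Σ(load moments about X) − R_Y·L = 362 − 72.4×5 = -0.003532 kip·ft.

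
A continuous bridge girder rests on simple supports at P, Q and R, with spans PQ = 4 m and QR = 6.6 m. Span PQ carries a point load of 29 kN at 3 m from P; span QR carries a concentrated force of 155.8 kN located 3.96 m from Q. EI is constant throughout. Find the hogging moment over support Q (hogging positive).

Take M_Q as the redundant. Released structure: two simple spans PQ and QR with a hinge at Q.
Discontinuity in slope at Q on the released structure — sum the simple-span end rotations:
  span PQ: point load 29 at a = 3: Pab(L + a)/(6LEI) = 25.38/EI
  span QR: point load 155.8 at a = 3.96: Pab(L + b)/(6LEI) = 380.1/EI
  relative rotation θ_0 = (25.38 + 380.1)/EI = 405.4/EI
A unit hogging moment at Q produces rotation L₁/(3EI) + L₂/(3EI) = 3.533/EI.
Slope continuity at Q: θ_0 = M_Q·3.533/EI, so M_Q = 405.4/3.533 = 114.7 kN·m (hogging).

M_Q = 114.7 kN·m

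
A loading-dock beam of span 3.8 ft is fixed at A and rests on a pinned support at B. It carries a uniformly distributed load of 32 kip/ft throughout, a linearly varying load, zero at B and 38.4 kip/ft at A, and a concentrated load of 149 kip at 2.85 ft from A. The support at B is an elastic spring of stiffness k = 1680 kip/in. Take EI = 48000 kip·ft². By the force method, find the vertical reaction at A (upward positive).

Choose R_B as the redundant. The primary structure is the cantilever fixed at A.
Deflection at B on the released cantilever, summing each load's contribution:
  UDL 32: wL⁴/(8EI) = 834.1/EI
  triangular load, peak 38.4 at the fixed end: w₀L⁴/(30EI) = 266.9/EI
  point load 149 at a = 2.85: Pa²(3L − a)/(6EI) = 1725/EI
  δ_0 = 2826/EI
Tip deflection under a unit load at B: L³/(3EI) = 18.29/EI.
With EI = 48000 kip·ft²: δ_0 = 0.058866 ft and δ_{BB} = 0.000381 ft/kip.
Compatibility — the spring shortens by R_B/k under the reaction it provides: δ_0 − R_B·δ_{BB} = R_B/k. With 1/k = 1/(1680×12) ft/kip = 0.00005 ft/kip, R_B = δ_0 / (δ_{BB} + 1/k) = 0.058866 / (0.000381 + 0.00005) = 136.7 kip.
Vertical equilibrium: R_A = ΣP − R_B = 343.6 − 136.7 = 206.9 kip.

R_A = 206.9 kip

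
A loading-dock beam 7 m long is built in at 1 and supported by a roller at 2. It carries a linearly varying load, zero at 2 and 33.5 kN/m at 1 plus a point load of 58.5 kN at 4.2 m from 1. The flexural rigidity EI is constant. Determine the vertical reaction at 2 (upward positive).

R_2 = 48.72 kN

Release the roller at 2. Primary structure: cantilever fixed at 1.
Free-end deflection of the primary structure under the applied loading (downward +):
  triangular load, peak 33.5 at the fixed end: w₀L⁴/(30EI) = 2681/EI
  point load 58.5 at a = 4.2: Pa²(3L − a)/(6EI) = 2889/EI
  δ_0 = 5571/EI
Tip deflection under a unit load at 2: L³/(3EI) = 114.3/EI.
Compatibility at 2: δ_0 − R_2·δ_{22} = 0, so R_2 = 5571/114.3 = 48.72 kN.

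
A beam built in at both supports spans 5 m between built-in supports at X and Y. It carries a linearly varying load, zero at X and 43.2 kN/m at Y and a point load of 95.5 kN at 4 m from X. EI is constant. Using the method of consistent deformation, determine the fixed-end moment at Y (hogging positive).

M_Y = 115.1 kN·m

Release both end moments; the primary structure is a simply-supported span XY with redundants M_X and M_Y.
Simple-span end rotations at X and Y under the given loads:
  at X: triangular load, peak 43.2: 7w₀L³/(360EI) = 105/EI
  at Y: triangular load, peak 43.2: w₀L³/(45EI) = 120/EI
  at X: point load 95.5 at a = 4: Pab(L + b)/(6LEI) = 76.4/EI
  at Y: point load 95.5 at a = 4: Pab(L + a)/(6LEI) = 114.6/EI
  θ_X0 = 181.4/EI,  θ_Y0 = 234.6/EI
Flexibility coefficients: a unit moment at one end gives L/(3EI) there and L/(6EI) at the far end, so f₁₁ = f₂₂ = 1.667/EI and f₁₂ = f₂₁ = 0.8333/EI.
Compatibility — zero rotation at each built-in end:
  1.667 M_X + 0.8333 M_Y = 181.4
  0.8333 M_X + 1.667 M_Y = 234.6
Solving the pair gives M_X = 51.28 kN·m and M_Y = 115.1 kN·m (hogging).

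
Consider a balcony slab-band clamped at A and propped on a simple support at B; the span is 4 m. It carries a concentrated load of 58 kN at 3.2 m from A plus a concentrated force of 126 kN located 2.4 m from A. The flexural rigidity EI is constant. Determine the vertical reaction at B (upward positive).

R_B = 95.26 kN

Remove the prop at B; the released (primary) structure is a cantilever built in at A.
Deflection at B on the released cantilever, summing each load's contribution:
  point load 58 at a = 3.2: Pa²(3L − a)/(6EI) = 871.1/EI
  point load 126 at a = 2.4: Pa²(3L − a)/(6EI) = 1161/EI
  δ_0 = 2032/EI
Tip deflection under a unit load at B: L³/(3EI) = 21.33/EI.
The prop prevents deflection at B: R_B = δ_0/δ_{BB} = 2032/21.33 = 95.26 kN.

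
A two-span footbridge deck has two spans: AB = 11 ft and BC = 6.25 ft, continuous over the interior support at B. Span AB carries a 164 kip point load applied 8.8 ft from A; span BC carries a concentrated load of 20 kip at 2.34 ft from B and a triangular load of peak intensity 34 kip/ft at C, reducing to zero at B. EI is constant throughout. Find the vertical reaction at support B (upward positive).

R_B = 229.9 kip

Take M_B as the redundant. Released structure: two simple spans AB and BC with a hinge at B.
Discontinuity in slope at B on the released structure — sum the simple-span end rotations:
  span AB: point load 164 at a = 8.8: Pab(L + a)/(6LEI) = 952.5/EI
  span BC: point load 20 at a = 2.34: Pab(L + b)/(6LEI) = 49.58/EI
  span BC: triangular load, peak 34: 7w₀L³/(360EI) = 161.4/EI
  relative rotation θ_0 = (952.5 + 211)/EI = 1163/EI
A unit hogging moment at B produces rotation L₁/(3EI) + L₂/(3EI) = 5.75/EI.
Slope continuity at B: θ_0 = M_B·5.75/EI, so M_B = 1163/5.75 = 202.3 kip·ft (hogging).
Span AB, ΣM about A with M_B applied at B: R_B^{AB}·11 = 1443 + 202.3, so R_B^{AB} = 149.6 kip and R_A = 164 − 149.6 = 14.4 kip.
Span BC, ΣM about C: R_B^{BC}·6.25 = 299.6 + 202.3, so R_B^{BC} = 80.3 kip and R_C = 126.2 − 80.3 = 45.95 kip.
R_B = 149.6 + 80.3 = 229.9 kip.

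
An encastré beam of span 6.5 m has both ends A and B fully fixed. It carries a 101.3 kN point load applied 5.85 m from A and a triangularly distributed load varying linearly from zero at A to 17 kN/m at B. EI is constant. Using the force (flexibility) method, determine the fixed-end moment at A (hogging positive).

Take the two fixed-end moments M_A, M_B as redundants; the released structure is the simple span AB.
On the primary (simply-supported) span, the end slopes from the loading are:
  at A: point load 101.3 at a = 5.85: Pab(L + b)/(6LEI) = 70.62/EI
  at B: point load 101.3 at a = 5.85: Pab(L + a)/(6LEI) = 122/EI
  at A: triangular load, peak 17: 7w₀L³/(360EI) = 90.78/EI
  at B: triangular load, peak 17: w₀L³/(45EI) = 103.7/EI
  θ_A0 = 161.4/EI,  θ_B0 = 225.7/EI
Flexibility coefficients: a unit moment at one end gives L/(3EI) there and L/(6EI) at the far end, so f₁₁ = f₂₂ = 2.167/EI and f₁₂ = f₂₁ = 1.083/EI.
Compatibility — zero rotation at each built-in end:
  2.167 M_A + 1.083 M_B = 161.4
  1.083 M_A + 2.167 M_B = 225.7
Solving the pair gives M_A = 29.87 kN·m and M_B = 89.25 kN·m (hogging).

M_A = 29.87 kN·m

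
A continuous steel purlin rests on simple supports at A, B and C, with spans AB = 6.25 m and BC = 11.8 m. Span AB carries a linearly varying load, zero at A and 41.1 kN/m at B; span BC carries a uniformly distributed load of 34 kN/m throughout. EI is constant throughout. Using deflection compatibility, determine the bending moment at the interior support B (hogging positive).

Take M_B as the redundant. Released structure: two simple spans AB and BC with a hinge at B.
Discontinuity in slope at B on the released structure — sum the simple-span end rotations:
  span AB: triangular load, peak 41.1: w₀L³/(45EI) = 223/EI
  span BC: UDL 34: wL³/(24EI) = 2328/EI
  relative rotation θ_0 = (223 + 2328)/EI = 2551/EI
A unit hogging moment at B produces rotation L₁/(3EI) + L₂/(3EI) = 6.017/EI.
Compatibility: M_B·(L₁+L₂)/(3EI) = θ_0, giving M_B = 423.9 kN·m (hogging).

M_B = 423.9 kN·m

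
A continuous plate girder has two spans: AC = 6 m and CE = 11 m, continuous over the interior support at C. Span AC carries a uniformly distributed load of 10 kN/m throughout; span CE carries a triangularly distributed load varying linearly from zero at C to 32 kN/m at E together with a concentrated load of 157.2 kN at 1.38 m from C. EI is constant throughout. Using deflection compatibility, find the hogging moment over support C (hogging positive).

M_C = 277.1 kN·m

Insert a hinge at C; M_C is the redundant, and each span becomes simply supported.
End slopes at the hinge C, treating each span as simply supported:
  span AC: UDL 10: wL³/(24EI) = 90/EI
  span CE: triangular load, peak 32: 7w₀L³/(360EI) = 828.2/EI
  span CE: point load 157.2 at a = 1.38: Pab(L + b)/(6LEI) = 652/EI
  relative rotation θ_0 = (90 + 1480)/EI = 1570/EI
A unit hogging moment at C produces rotation L₁/(3EI) + L₂/(3EI) = 5.667/EI.
Compatibility: M_C·(L₁+L₂)/(3EI) = θ_0, giving M_C = 277.1 kN·m (hogging).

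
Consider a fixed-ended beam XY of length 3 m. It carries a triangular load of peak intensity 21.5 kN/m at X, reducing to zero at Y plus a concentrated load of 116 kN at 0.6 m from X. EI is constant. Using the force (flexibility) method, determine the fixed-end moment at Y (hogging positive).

M_Y = 17.59 kN·m

Take the two fixed-end moments M_X, M_Y as redundants; the released structure is the simple span XY.
On the primary (simply-supported) span, the end slopes from the loading are:
  at X: triangular load, peak 21.5: w₀L³/(45EI) = 12.9/EI
  at Y: triangular load, peak 21.5: 7w₀L³/(360EI) = 11.29/EI
  at X: point load 116 at a = 0.6: Pab(L + b)/(6LEI) = 50.11/EI
  at Y: point load 116 at a = 0.6: Pab(L + a)/(6LEI) = 33.41/EI
  θ_X0 = 63.01/EI,  θ_Y0 = 44.7/EI
Flexibility coefficients: a unit moment at one end gives L/(3EI) there and L/(6EI) at the far end, so f₁₁ = f₂₂ = 1/EI and f₁₂ = f₂₁ = 0.5/EI.
Compatibility — zero rotation at each built-in end:
  1 M_X + 0.5 M_Y = 63.01
  0.5 M_X + 1 M_Y = 44.7
Solving the pair gives M_X = 54.22 kN·m and M_Y = 17.59 kN·m (hogging).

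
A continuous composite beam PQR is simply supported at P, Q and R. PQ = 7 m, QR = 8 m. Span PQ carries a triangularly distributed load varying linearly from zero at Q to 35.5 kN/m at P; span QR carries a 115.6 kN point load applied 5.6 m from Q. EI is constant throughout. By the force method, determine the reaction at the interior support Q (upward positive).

R_Q = 106.8 kN

Take M_Q as the redundant. Released structure: two simple spans PQ and QR with a hinge at Q.
Rotations at Q on the released spans (each span's end-slope, ×1/EI):
  span PQ: triangular load, peak 35.5: 7w₀L³/(360EI) = 236.8/EI
  span QR: point load 115.6 at a = 5.6: Pab(L + b)/(6LEI) = 336.6/EI
  relative rotation θ_0 = (236.8 + 336.6)/EI = 573.4/EI
A unit hogging moment at Q produces rotation L₁/(3EI) + L₂/(3EI) = 5/EI.
Slope continuity at Q: θ_0 = M_Q·5/EI, so M_Q = 573.4/5 = 114.7 kN·m (hogging).
Span PQ, ΣM about P with M_Q applied at Q: R_Q^{PQ}·7 = 289.9 + 114.7, so R_Q^{PQ} = 57.8 kN and R_P = 124.2 − 57.8 = 66.45 kN.
Span QR, ΣM about R: R_Q^{QR}·8 = 277.4 + 114.7, so R_Q^{QR} = 49.01 kN and R_R = 115.6 − 49.01 = 66.59 kN.
R_Q = 57.8 + 49.01 = 106.8 kN.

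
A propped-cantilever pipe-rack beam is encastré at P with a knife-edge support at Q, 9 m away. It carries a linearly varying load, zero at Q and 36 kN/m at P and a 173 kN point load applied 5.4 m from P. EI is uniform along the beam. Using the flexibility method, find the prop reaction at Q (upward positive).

R_Q = 107.1 kN

Release the roller at Q. Primary structure: cantilever fixed at P.
Primary-structure tip deflection at Q by superposition:
  triangular load, peak 36 at the fixed end: w₀L⁴/(30EI) = 7873/EI
  point load 173 at a = 5.4: Pa²(3L − a)/(6EI) = 18161/EI
  δ_0 = 26034/EI
Flexibility coefficient — unit upward force at Q: δ_{QQ} = L³/(3EI) = 243/EI.
The prop prevents deflection at Q: R_Q = δ_0/δ_{QQ} = 26034/243 = 107.1 kN.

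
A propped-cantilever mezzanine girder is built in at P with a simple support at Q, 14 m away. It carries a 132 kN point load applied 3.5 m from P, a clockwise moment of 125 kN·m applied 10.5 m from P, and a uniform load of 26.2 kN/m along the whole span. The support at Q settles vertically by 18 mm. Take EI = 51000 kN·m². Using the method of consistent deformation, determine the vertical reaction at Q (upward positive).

R_Q = 160.4 kN

Take the reaction at Q as the redundant and release it; the primary structure is a cantilever fixed at P.
Primary-structure tip deflection at Q by superposition:
  point load 132 at a = 3.5: Pa²(3L − a)/(6EI) = 10376/EI
  clockwise couple 125 at a = 10.5: M₀a(2L − a)/(2EI) = 11484/EI
  UDL 26.2: wL⁴/(8EI) = 125812/EI
  δ_0 = 147673/EI
Tip deflection under a unit load at Q: L³/(3EI) = 914.7/EI.
With EI = 51000 kN·m²: δ_0 = 2.8955 m and δ_{QQ} = 0.017935 m/kN.
Compatibility — the beam at Q must follow the support down by 0.018 m: δ_0 − R_Q·δ_{QQ} = 0.018, so R_Q = (2.8955 − 0.018)/0.017935 = 160.4 kN.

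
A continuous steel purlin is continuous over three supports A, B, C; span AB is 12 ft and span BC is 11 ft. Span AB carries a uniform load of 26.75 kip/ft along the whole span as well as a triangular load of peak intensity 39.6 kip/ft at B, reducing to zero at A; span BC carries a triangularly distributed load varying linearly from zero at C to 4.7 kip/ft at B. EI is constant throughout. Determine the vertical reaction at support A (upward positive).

Take M_B as the redundant. Released structure: two simple spans AB and BC with a hinge at B.
End slopes at the hinge B, treating each span as simply supported:
  span AB: UDL 26.75: wL³/(24EI) = 1926/EI
  span AB: triangular load, peak 39.6: w₀L³/(45EI) = 1521/EI
  span BC: triangular load, peak 4.7: w₀L³/(45EI) = 139/EI
  relative rotation θ_0 = (3447 + 139)/EI = 3586/EI
A unit hogging moment at B produces rotation L₁/(3EI) + L₂/(3EI) = 7.667/EI.
Slope continuity at B: θ_0 = M_B·7.667/EI, so M_B = 3586/7.667 = 467.7 kip·ft (hogging).
Span AB, ΣM about A with M_B applied at B: R_B^{AB}·12 = 3827 + 467.7, so R_B^{AB} = 357.9 kip and R_A = 558.6 − 357.9 = 200.7 kip.

R_A = 200.7 kip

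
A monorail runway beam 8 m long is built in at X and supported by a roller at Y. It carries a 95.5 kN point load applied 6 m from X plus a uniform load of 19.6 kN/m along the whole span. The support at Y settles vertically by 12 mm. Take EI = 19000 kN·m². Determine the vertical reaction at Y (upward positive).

R_Y = 117.9 kN

Release the roller at Y. Primary structure: cantilever fixed at X.
Deflection at Y on the released cantilever, summing each load's contribution:
  point load 95.5 at a = 6: Pa²(3L − a)/(6EI) = 10314/EI
  UDL 19.6: wL⁴/(8EI) = 10035/EI
  δ_0 = 20349/EI
Flexibility coefficient — unit upward force at Y: δ_{YY} = L³/(3EI) = 170.7/EI.
With EI = 19000 kN·m²: δ_0 = 1.071 m and δ_{YY} = 0.008982 m/kN.
Compatibility — the beam at Y must follow the support down by 0.012 m: δ_0 − R_Y·δ_{YY} = 0.012, so R_Y = (1.071 − 0.012)/0.008982 = 117.9 kN.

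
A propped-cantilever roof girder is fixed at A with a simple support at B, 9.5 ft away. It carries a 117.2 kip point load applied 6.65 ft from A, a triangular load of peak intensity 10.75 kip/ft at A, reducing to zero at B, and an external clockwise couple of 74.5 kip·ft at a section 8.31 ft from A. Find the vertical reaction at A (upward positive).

R_A = 80.43 kip

Choose R_B as the redundant. The primary structure is the cantilever fixed at A.
Primary-structure tip deflection at B by superposition:
  point load 117.2 at a = 6.65: Pa²(3L − a)/(6EI) = 18874/EI
  triangular load, peak 10.75 at the fixed end: w₀L⁴/(30EI) = 2919/EI
  clockwise couple 74.5 at a = 8.31: M₀a(2L − a)/(2EI) = 3309/EI
  δ_0 = 25102/EI
Tip deflection under a unit load at B: L³/(3EI) = 285.8/EI.
The prop prevents deflection at B: R_B = δ_0/δ_{BB} = 25102/285.8 = 87.83 kip.
Vertical equilibrium: R_A = ΣP − R_B = 168.3 − 87.83 = 80.43 kip.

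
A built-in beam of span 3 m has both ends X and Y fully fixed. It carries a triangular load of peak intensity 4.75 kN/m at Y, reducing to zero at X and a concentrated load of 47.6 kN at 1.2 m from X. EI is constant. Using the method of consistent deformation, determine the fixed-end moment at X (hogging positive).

Take the two fixed-end moments M_X, M_Y as redundants; the released structure is the simple span XY.
On the primary (simply-supported) span, the end slopes from the loading are:
  at X: triangular load, peak 4.75: 7w₀L³/(360EI) = 2.494/EI
  at Y: triangular load, peak 4.75: w₀L³/(45EI) = 2.85/EI
  at X: point load 47.6 at a = 1.2: Pab(L + b)/(6LEI) = 27.42/EI
  at Y: point load 47.6 at a = 1.2: Pab(L + a)/(6LEI) = 23.99/EI
  θ_X0 = 29.91/EI,  θ_Y0 = 26.84/EI
Flexibility coefficients: a unit moment at one end gives L/(3EI) there and L/(6EI) at the far end, so f₁₁ = f₂₂ = 1/EI and f₁₂ = f₂₁ = 0.5/EI.
Compatibility — zero rotation at each built-in end:
  1 M_X + 0.5 M_Y = 29.91
  0.5 M_X + 1 M_Y = 26.84
Solving the pair gives M_X = 21.99 kN·m and M_Y = 15.85 kN·m (hogging).

M_X = 21.99 kN·m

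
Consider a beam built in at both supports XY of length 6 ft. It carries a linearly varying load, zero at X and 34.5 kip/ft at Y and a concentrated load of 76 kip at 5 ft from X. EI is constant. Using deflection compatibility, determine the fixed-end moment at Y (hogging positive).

Take the two fixed-end moments M_X, M_Y as redundants; the released structure is the simple span XY.
End rotations of the released simple span under the applied load (×1/EI):
  at X: triangular load, peak 34.5: 7w₀L³/(360EI) = 144.9/EI
  at Y: triangular load, peak 34.5: w₀L³/(45EI) = 165.6/EI
  at X: point load 76 at a = 5: Pab(L + b)/(6LEI) = 73.89/EI
  at Y: point load 76 at a = 5: Pab(L + a)/(6LEI) = 116.1/EI
  θ_X0 = 218.8/EI,  θ_Y0 = 281.7/EI
Flexibility coefficients: a unit moment at one end gives L/(3EI) there and L/(6EI) at the far end, so f₁₁ = f₂₂ = 2/EI and f₁₂ = f₂₁ = 1/EI.
Compatibility — zero rotation at each built-in end:
  2 M_X + 1 M_Y = 218.8
  1 M_X + 2 M_Y = 281.7
Solving the pair gives M_X = 51.96 kip·ft and M_Y = 114.9 kip·ft (hogging).

M_Y = 114.9 kip·ft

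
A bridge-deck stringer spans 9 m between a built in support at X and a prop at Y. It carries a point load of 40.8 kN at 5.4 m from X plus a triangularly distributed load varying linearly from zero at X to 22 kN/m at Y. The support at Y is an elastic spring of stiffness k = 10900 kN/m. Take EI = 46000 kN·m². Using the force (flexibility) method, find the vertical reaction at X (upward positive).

Release the roller at Y. Primary structure: cantilever fixed at X.
Downward deflection at the released point Y due to the loads:
  point load 40.8 at a = 5.4: Pa²(3L − a)/(6EI) = 4283/EI
  triangular load, peak 22 at the free end: 11w₀L⁴/(120EI) = 13231/EI
  δ_0 = 17514/EI
Tip deflection under a unit load at Y: L³/(3EI) = 243/EI.
With EI = 46000 kN·m²: δ_0 = 0.38075 m and δ_{YY} = 0.005283 m/kN.
Compatibility — the spring shortens by R_Y/k under the reaction it provides: δ_0 − R_Y·δ_{YY} = R_Y/k. With 1/k = 0.000092 m/kN, R_Y = δ_0 / (δ_{YY} + 1/k) = 0.38075 / (0.005283 + 0.000092) = 70.85 kN.
Vertical equilibrium: R_X = ΣP − R_Y = 139.8 − 70.85 = 68.95 kN.

R_X = 68.95 kN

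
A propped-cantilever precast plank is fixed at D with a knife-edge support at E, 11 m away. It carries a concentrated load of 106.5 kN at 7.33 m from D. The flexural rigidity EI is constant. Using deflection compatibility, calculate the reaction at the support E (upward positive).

Remove the prop at E; the released (primary) structure is a cantilever built in at D.
Downward deflection at the released point E due to the loads:
  point load 106.5 at a = 7.33: Pa²(3L − a)/(6EI) = 24481/EI
Tip deflection under a unit load at E: L³/(3EI) = 443.7/EI.
Compatibility at E: δ_0 − R_E·δ_{EE} = 0, so R_E = 24481/443.7 = 55.18 kN.

R_E = 55.18 kN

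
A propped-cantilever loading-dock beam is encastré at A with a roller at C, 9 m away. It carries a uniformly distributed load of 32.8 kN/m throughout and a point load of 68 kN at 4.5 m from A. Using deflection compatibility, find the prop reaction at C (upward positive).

Choose R_C as the redundant. The primary structure is the cantilever fixed at A.
Primary-structure tip deflection at C by superposition:
  UDL 32.8: wL⁴/(8EI) = 26900/EI
  point load 68 at a = 4.5: Pa²(3L − a)/(6EI) = 5164/EI
  δ_0 = 32064/EI
Flexibility coefficient — unit upward force at C: δ_{CC} = L³/(3EI) = 243/EI.
The prop prevents deflection at C: R_C = δ_0/δ_{CC} = 32064/243 = 131.9 kN.

R_C = 131.9 kN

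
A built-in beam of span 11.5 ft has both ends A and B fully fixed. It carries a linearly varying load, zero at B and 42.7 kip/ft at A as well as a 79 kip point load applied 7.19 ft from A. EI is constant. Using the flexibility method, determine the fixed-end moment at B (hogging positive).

Release both end moments; the primary structure is a simply-supported span AB with redundants M_A and M_B.
Simple-span end rotations at A and B under the given loads:
  at A: triangular load, peak 42.7: w₀L³/(45EI) = 1443/EI
  at B: triangular load, peak 42.7: 7w₀L³/(360EI) = 1263/EI
  at A: point load 79 at a = 7.19: Pab(L + b)/(6LEI) = 560.9/EI
  at B: point load 79 at a = 7.19: Pab(L + a)/(6LEI) = 663.1/EI
  θ_A0 = 2004/EI,  θ_B0 = 1926/EI
Flexibility coefficients: a unit moment at one end gives L/(3EI) there and L/(6EI) at the far end, so f₁₁ = f₂₂ = 3.833/EI and f₁₂ = f₂₁ = 1.917/EI.
Compatibility — zero rotation at each built-in end:
  3.833 M_A + 1.917 M_B = 2004
  1.917 M_A + 3.833 M_B = 1926
Solving the pair gives M_A = 362.1 kip·ft and M_B = 321.3 kip·ft (hogging).

M_B = 321.3 kip·ft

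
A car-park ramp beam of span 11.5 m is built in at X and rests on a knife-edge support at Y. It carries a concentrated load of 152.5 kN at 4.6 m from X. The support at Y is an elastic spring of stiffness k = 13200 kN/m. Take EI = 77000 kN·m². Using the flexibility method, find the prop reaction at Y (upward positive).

R_Y = 31.36 kN

Remove the prop at Y; the released (primary) structure is a cantilever built in at X.
Downward deflection at the released point Y due to the loads:
  point load 152.5 at a = 4.6: Pa²(3L − a)/(6EI) = 16081/EI
Flexibility coefficient — unit upward force at Y: δ_{YY} = L³/(3EI) = 507/EI.
With EI = 77000 kN·m²: δ_0 = 0.20884 m and δ_{YY} = 0.006584 m/kN.
Compatibility — the spring shortens by R_Y/k under the reaction it provides: δ_0 − R_Y·δ_{YY} = R_Y/k. With 1/k = 0.000076 m/kN, R_Y = δ_0 / (δ_{YY} + 1/k) = 0.20884 / (0.006584 + 0.000076) = 31.36 kN.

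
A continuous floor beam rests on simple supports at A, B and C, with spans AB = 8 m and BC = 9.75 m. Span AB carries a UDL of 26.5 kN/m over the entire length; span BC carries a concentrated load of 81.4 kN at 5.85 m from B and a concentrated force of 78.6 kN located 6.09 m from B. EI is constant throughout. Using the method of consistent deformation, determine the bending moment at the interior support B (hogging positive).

Insert a hinge at B; M_B is the redundant, and each span becomes simply supported.
End slopes at the hinge B, treating each span as simply supported:
  span AB: UDL 26.5: wL³/(24EI) = 565.3/EI
  span BC: point load 81.4 at a = 5.85: Pab(L + b)/(6LEI) = 433.3/EI
  span BC: point load 78.6 at a = 6.09: Pab(L + b)/(6LEI) = 401.6/EI
  relative rotation θ_0 = (565.3 + 834.9)/EI = 1400/EI
A unit hogging moment at B produces rotation L₁/(3EI) + L₂/(3EI) = 5.917/EI.
Compatibility: M_B·(L₁+L₂)/(3EI) = θ_0, giving M_B = 236.7 kN·m (hogging).

M_B = 236.7 kN·m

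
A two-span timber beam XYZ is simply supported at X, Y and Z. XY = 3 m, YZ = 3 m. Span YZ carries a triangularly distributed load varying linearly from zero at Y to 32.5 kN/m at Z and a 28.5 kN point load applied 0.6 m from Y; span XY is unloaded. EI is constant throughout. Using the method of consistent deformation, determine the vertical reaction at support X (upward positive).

Take M_Y as the redundant. Released structure: two simple spans XY and YZ with a hinge at Y.
Discontinuity in slope at Y on the released structure — sum the simple-span end rotations:
  span YZ: triangular load, peak 32.5: 7w₀L³/(360EI) = 17.06/EI
  span YZ: point load 28.5 at a = 0.6: Pab(L + b)/(6LEI) = 12.31/EI
  relative rotation θ_0 = (0 + 29.37)/EI = 29.37/EI
A unit hogging moment at Y produces rotation L₁/(3EI) + L₂/(3EI) = 2/EI.
Compatibility: M_Y·(L₁+L₂)/(3EI) = θ_0, giving M_Y = 14.69 kN·m (hogging).
Span XY, ΣM about X with M_Y applied at Y: R_Y^{XY}·3 = 0 + 14.69, so R_Y^{XY} = 4.896 kN and R_X = 0 − 4.896 = -4.896 kN.

R_X = -4.896 kN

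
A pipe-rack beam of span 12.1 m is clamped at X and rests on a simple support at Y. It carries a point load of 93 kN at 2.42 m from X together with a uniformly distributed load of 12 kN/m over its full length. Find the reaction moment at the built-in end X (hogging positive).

M_X = 381.7 kN·m

Take the reaction at Y as the redundant and release it; the primary structure is a cantilever fixed at X.
Primary-structure tip deflection at Y by superposition:
  point load 93 at a = 2.42: Pa²(3L − a)/(6EI) = 3075/EI
  UDL 12: wL⁴/(8EI) = 32154/EI
  δ_0 = 35229/EI
Flexibility coefficient — unit upward force at Y: δ_{YY} = L³/(3EI) = 590.5/EI.
Compatibility at Y: δ_0 − R_Y·δ_{YY} = 0, so R_Y = 35229/590.5 = 59.66 kN.
Moment equilibrium about X: M_X = Σ(load moments about X) − R_Y·L = 1104 − 59.66×12.1 = 381.7 kN·m.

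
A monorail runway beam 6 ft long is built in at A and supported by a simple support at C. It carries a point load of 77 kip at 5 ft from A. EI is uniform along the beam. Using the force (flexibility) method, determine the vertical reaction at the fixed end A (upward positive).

Choose R_C as the redundant. The primary structure is the cantilever fixed at A.
Deflection at C on the released cantilever, summing each load's contribution:
  point load 77 at a = 5: Pa²(3L − a)/(6EI) = 4171/EI
Tip deflection under a unit load at C: L³/(3EI) = 72/EI.
Compatibility at C: δ_0 − R_C·δ_{CC} = 0, so R_C = 4171/72 = 57.93 kip.
Vertical equilibrium: R_A = ΣP − R_C = 77 − 57.93 = 19.07 kip.

R_A = 19.07 kip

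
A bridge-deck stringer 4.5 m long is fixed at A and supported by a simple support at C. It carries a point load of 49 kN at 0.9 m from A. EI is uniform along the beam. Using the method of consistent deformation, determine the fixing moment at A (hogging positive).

Take the reaction at C as the redundant and release it; the primary structure is a cantilever fixed at A.
Primary-structure tip deflection at C by superposition:
  point load 49 at a = 0.9: Pa²(3L − a)/(6EI) = 83.35/EI
Tip deflection under a unit load at C: L³/(3EI) = 30.38/EI.
Compatibility at C: δ_0 − R_C·δ_{CC} = 0, so R_C = 83.35/30.38 = 2.744 kN.
Moment equilibrium about A: M_A = Σ(load moments about A) − R_C·L = 44.1 − 2.744×4.5 = 31.75 kN·m.

M_A = 31.75 kN·m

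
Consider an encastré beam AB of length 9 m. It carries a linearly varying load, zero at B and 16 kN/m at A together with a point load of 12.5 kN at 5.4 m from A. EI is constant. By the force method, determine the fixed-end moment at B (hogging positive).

M_B = 59.4 kN·m

Release both end moments; the primary structure is a simply-supported span AB with redundants M_A and M_B.
Simple-span end rotations at A and B under the given loads:
  at A: triangular load, peak 16: w₀L³/(45EI) = 259.2/EI
  at B: triangular load, peak 16: 7w₀L³/(360EI) = 226.8/EI
  at A: point load 12.5 at a = 5.4: Pab(L + b)/(6LEI) = 56.7/EI
  at B: point load 12.5 at a = 5.4: Pab(L + a)/(6LEI) = 64.8/EI
  θ_A0 = 315.9/EI,  θ_B0 = 291.6/EI
Flexibility coefficients: a unit moment at one end gives L/(3EI) there and L/(6EI) at the far end, so f₁₁ = f₂₂ = 3/EI and f₁₂ = f₂₁ = 1.5/EI.
Compatibility — zero rotation at each built-in end:
  3 M_A + 1.5 M_B = 315.9
  1.5 M_A + 3 M_B = 291.6
Solving the pair gives M_A = 75.6 kN·m and M_B = 59.4 kN·m (hogging).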